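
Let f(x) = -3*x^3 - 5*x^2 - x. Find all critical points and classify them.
f'(x) = -9*x^2 - 10*x - 1

Solve f'(x) = 0:
  Factor: -9*x^2 - 10*x - 1 = -(x + 1)*(9*x + 1) = 0.
  ⇒ x = -1, -1/9

f''(x) = -18*x - 10
Second-derivative test at each critical point:
  f''(-1) = 8 > 0 → local minimum
  f''(-1/9) = -8 < 0 → local maximum

Critical points: x = -1 (local minimum); x = -1/9 (local maximum)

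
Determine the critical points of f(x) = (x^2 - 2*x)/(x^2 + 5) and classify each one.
f'(x) = 2*(x^2 + 5*x - 5)/(x^4 + 10*x^2 + 25)

Solve f'(x) = 0:
  f'(x) = 2*(x^2 + 5*x - 5)/(x^2 + 5)^2; the denominator is positive wherever f is defined, so f'(x) = 0 ⇔ 2*x^2 + 10*x - 10 = 0.
  Factor: 2*x^2 + 10*x - 10 = 2*(x^2 + 5*x - 5); x^2 + 5*x - 5 = 0 has no rational roots; quadratic formula: x = (-5 ± √45)/2.
  ⇒ x = -3*sqrt(5)/2 - 5/2 ≈ -5.8541, -5/2 + 3*sqrt(5)/2 ≈ 0.8541

f''(x) = 2*(-2*x^3 - 15*x^2 + 30*x + 25)/(x^6 + 15*x^4 + 75*x^2 + 125)
Second-derivative test at each critical point:
  f''(-5.8541) = -0.0087 < 0 → local maximum
  f''(0.8541) = 0.4087 > 0 → local minimum

Critical points: x = -3*sqrt(5)/2 - 5/2 ≈ -5.8541 (local maximum); x = -5/2 + 3*sqrt(5)/2 ≈ 0.8541 (local minimum)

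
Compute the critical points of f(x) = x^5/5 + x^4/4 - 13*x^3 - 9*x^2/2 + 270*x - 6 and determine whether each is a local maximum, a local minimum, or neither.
f'(x) = x^4 + x^3 - 39*x^2 - 9*x + 270

Solve f'(x) = 0:
  Factor: x^4 + x^3 - 39*x^2 - 9*x + 270 = (x - 5)*(x - 3)*(x + 3)*(x + 6) = 0.
  ⇒ x = -6, -3, 3, 5

f''(x) = 4*x^3 + 3*x^2 - 78*x - 9
Second-derivative test at each critical point:
  f''(-6) = -297 < 0 → local maximum
  f''(-3) = 144 > 0 → local minimum
  f''(3) = -108 < 0 → local maximum
  f''(5) = 176 > 0 → local minimum

Critical points: x = -6 (local maximum); x = -3 (local minimum); x = 3 (local maximum); x = 5 (local minimum)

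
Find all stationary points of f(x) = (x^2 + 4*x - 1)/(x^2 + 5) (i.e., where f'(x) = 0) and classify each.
f'(x) = 4*(-x^2 + 3*x + 5)/(x^4 + 10*x^2 + 25)

Solve f'(x) = 0:
  f'(x) = -4*(x^2 - 3*x - 5)/(x^2 + 5)^2; the denominator is positive wherever f is defined, so f'(x) = 0 ⇔ -4*x^2 + 12*x + 20 = 0.
  Factor: -4*x^2 + 12*x + 20 = -4*(x^2 - 3*x - 5); x^2 - 3*x - 5 = 0 has no rational roots; quadratic formula: x = (3 ± √29)/2.
  ⇒ x = 3/2 - sqrt(29)/2 ≈ -1.1926, 3/2 + sqrt(29)/2 ≈ 4.1926

f''(x) = 4*(2*x^3 - 9*x^2 - 30*x + 15)/(x^6 + 15*x^4 + 75*x^2 + 125)
Second-derivative test at each critical point:
  f''(-1.1926) = 0.5223 > 0 → local minimum
  f''(4.1926) = -0.0423 < 0 → local maximum

Critical points: x = 3/2 - sqrt(29)/2 ≈ -1.1926 (local minimum); x = 3/2 + sqrt(29)/2 ≈ 4.1926 (local maximum)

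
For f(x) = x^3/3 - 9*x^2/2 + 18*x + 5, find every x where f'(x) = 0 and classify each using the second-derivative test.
f'(x) = x^2 - 9*x + 18

Solve f'(x) = 0:
  Factor: x^2 - 9*x + 18 = (x - 6)*(x - 3) = 0.
  ⇒ x = 3, 6

f''(x) = 2*x - 9
Second-derivative test at each critical point:
  f''(3) = -3 < 0 → local maximum
  f''(6) = 3 > 0 → local minimum

Critical points: x = 3 (local maximum); x = 6 (local minimum)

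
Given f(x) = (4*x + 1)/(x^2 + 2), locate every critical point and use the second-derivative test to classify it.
f'(x) = 2*(-2*x^2 - x + 4)/(x^4 + 4*x^2 + 4)

Solve f'(x) = 0:
  f'(x) = -2*(2*x^2 + x - 4)/(x^2 + 2)^2; the denominator is positive wherever f is defined, so f'(x) = 0 ⇔ -4*x^2 - 2*x + 8 = 0.
  Factor: -4*x^2 - 2*x + 8 = -2*(2*x^2 + x - 4); 2*x^2 + x - 4 = 0 has no rational roots; quadratic formula: x = (-1 ± √33)/4.
  ⇒ x = -sqrt(33)/4 - 1/4 ≈ -1.6861, -1/4 + sqrt(33)/4 ≈ 1.1861

f''(x) = 2*(4*x^2*(4*x + 1) - (12*x + 1)*(x^2 + 2))/(x^2 + 2)^3
Second-derivative test at each critical point:
  f''(-1.6861) = 0.4898 > 0 → local minimum
  f''(1.1861) = -0.9898 < 0 → local maximum

Critical points: x = -sqrt(33)/4 - 1/4 ≈ -1.6861 (local minimum); x = -1/4 + sqrt(33)/4 ≈ 1.1861 (local maximum)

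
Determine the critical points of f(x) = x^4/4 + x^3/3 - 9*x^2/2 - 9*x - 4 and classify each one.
f'(x) = x^3 + x^2 - 9*x - 9

Solve f'(x) = 0:
  Factor: x^3 + x^2 - 9*x - 9 = (x - 3)*(x + 1)*(x + 3) = 0.
  ⇒ x = -3, -1, 3

f''(x) = 3*x^2 + 2*x - 9
Second-derivative test at each critical point:
  f''(-3) = 12 > 0 → local minimum
  f''(-1) = -8 < 0 → local maximum
  f''(3) = 24 > 0 → local minimum

Critical points: x = -3 (local minimum); x = -1 (local maximum); x = 3 (local minimum)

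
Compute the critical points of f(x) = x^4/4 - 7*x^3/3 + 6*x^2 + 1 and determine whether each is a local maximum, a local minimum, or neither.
f'(x) = x*(x^2 - 7*x + 12)

Solve f'(x) = 0:
  Factor: x^3 - 7*x^2 + 12*x = x*(x - 4)*(x - 3) = 0.
  ⇒ x = 0, 3, 4

f''(x) = 3*x^2 - 14*x + 12
Second-derivative test at each critical point:
  f''(0) = 12 > 0 → local minimum
  f''(3) = -3 < 0 → local maximum
  f''(4) = 4 > 0 → local minimum

Critical points: x = 0 (local minimum); x = 3 (local maximum); x = 4 (local minimum)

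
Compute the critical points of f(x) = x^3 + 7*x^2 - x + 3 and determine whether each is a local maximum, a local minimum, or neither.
f'(x) = 3*x^2 + 14*x - 1

Solve f'(x) = 0:
  3*x^2 + 14*x - 1 = 0 has no rational roots; quadratic formula: x = (-14 ± √208)/6.
  ⇒ x = -2*sqrt(13)/3 - 7/3 ≈ -4.7370, -7/3 + 2*sqrt(13)/3 ≈ 0.0704

f''(x) = 6*x + 14
Second-derivative test at each critical point:
  f''(-4.7370) = -14.4222 < 0 → local maximum
  f''(0.0704) = 14.4222 > 0 → local minimum

Critical points: x = -2*sqrt(13)/3 - 7/3 ≈ -4.7370 (local maximum); x = -7/3 + 2*sqrt(13)/3 ≈ 0.0704 (local minimum)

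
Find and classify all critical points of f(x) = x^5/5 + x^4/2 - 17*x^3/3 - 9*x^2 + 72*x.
f'(x) = x^4 + 2*x^3 - 17*x^2 - 18*x + 72

Solve f'(x) = 0:
  Factor: x^4 + 2*x^3 - 17*x^2 - 18*x + 72 = (x - 3)*(x - 2)*(x + 3)*(x + 4) = 0.
  ⇒ x = -4, -3, 2, 3

f''(x) = 4*x^3 + 6*x^2 - 34*x - 18
Second-derivative test at each critical point:
  f''(-4) = -42 < 0 → local maximum
  f''(-3) = 30 > 0 → local minimum
  f''(2) = -30 < 0 → local maximum
  f''(3) = 42 > 0 → local minimum

Critical points: x = -4 (local maximum); x = -3 (local minimum); x = 2 (local maximum); x = 3 (local minimum)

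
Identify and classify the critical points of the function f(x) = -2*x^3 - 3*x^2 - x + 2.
f'(x) = -6*x^2 - 6*x - 1

Solve f'(x) = 0:
  6*x^2 + 6*x + 1 = 0 has no rational roots; quadratic formula: x = (-6 ± √12)/12.
  ⇒ x = -1/2 - sqrt(3)/6 ≈ -0.7887, -1/2 + sqrt(3)/6 ≈ -0.2113

f''(x) = -12*x - 6
Second-derivative test at each critical point:
  f''(-0.7887) = 3.4641 > 0 → local minimum
  f''(-0.2113) = -3.4641 < 0 → local maximum

Critical points: x = -1/2 - sqrt(3)/6 ≈ -0.7887 (local minimum); x = -1/2 + sqrt(3)/6 ≈ -0.2113 (local maximum)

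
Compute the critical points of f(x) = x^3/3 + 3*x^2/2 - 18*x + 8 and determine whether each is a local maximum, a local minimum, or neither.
f'(x) = x^2 + 3*x - 18

Solve f'(x) = 0:
  Factor: x^2 + 3*x - 18 = (x - 3)*(x + 6) = 0.
  ⇒ x = -6, 3

f''(x) = 2*x + 3
Second-derivative test at each critical point:
  f''(-6) = -9 < 0 → local maximum
  f''(3) = 9 > 0 → local minimum

Critical points: x = -6 (local maximum); x = 3 (local minimum)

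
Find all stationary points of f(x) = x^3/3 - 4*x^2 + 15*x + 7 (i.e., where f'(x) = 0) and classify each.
f'(x) = x^2 - 8*x + 15

Solve f'(x) = 0:
  Factor: x^2 - 8*x + 15 = (x - 5)*(x - 3) = 0.
  ⇒ x = 3, 5

f''(x) = 2*x - 8
Second-derivative test at each critical point:
  f''(3) = -2 < 0 → local maximum
  f''(5) = 2 > 0 → local minimum

Critical points: x = 3 (local maximum); x = 5 (local minimum)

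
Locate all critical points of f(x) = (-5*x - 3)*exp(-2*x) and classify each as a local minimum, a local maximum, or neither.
f'(x) = (10*x + 1)*exp(-2*x)

Solve f'(x) = 0:
  f'(x) = (10*x + 1)·exp(-2*x) and exp(-2*x) > 0 for every x, so f'(x) = 0 ⇔ 10*x + 1 = 0.
  10*x + 1 = 0.
  ⇒ x = -1/10

f''(x) = 4*(2 - 5*x)*exp(-2*x)
Second-derivative test at each critical point:
  f''(-1/10) = 12.2140 > 0 → local minimum

Critical points: x = -1/10 (local minimum)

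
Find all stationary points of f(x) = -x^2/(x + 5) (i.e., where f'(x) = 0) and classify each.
f'(x) = x*(-x - 10)/(x + 5)^2

Solve f'(x) = 0:
  f'(x) = -x*(x + 10)/(x + 5)^2; the denominator is positive wherever f is defined, so f'(x) = 0 ⇔ -x^2 - 10*x = 0.
  Factor: -x^2 - 10*x = -x*(x + 10) = 0.
  ⇒ x = -10, 0

f''(x) = -50/(x^3 + 15*x^2 + 75*x + 125)
Second-derivative test at each critical point:
  f''(-10) = 2/5 > 0 → local minimum
  f''(0) = -2/5 < 0 → local maximum

Critical points: x = -10 (local minimum); x = 0 (local maximum)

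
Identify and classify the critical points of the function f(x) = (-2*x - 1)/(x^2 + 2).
f'(x) = 2*(x^2 + x - 2)/(x^4 + 4*x^2 + 4)

Solve f'(x) = 0:
  f'(x) = 2*(x - 1)*(x + 2)/(x^2 + 2)^2; the denominator is positive wherever f is defined, so f'(x) = 0 ⇔ 2*x^2 + 2*x - 4 = 0.
  Factor: 2*x^2 + 2*x - 4 = 2*(x - 1)*(x + 2) = 0.
  ⇒ x = -2, 1

f''(x) = 2*(-4*x^2*(2*x + 1) + (6*x + 1)*(x^2 + 2))/(x^2 + 2)^3
Second-derivative test at each critical point:
  f''(-2) = -1/6 < 0 → local maximum
  f''(1) = 2/3 > 0 → local minimum

Critical points: x = -2 (local maximum); x = 1 (local minimum)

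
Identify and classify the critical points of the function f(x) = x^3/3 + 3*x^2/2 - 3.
f'(x) = x*(x + 3)

Solve f'(x) = 0:
  Factor: x^2 + 3*x = x*(x + 3) = 0.
  ⇒ x = -3, 0

f''(x) = 2*x + 3
Second-derivative test at each critical point:
  f''(-3) = -3 < 0 → local maximum
  f''(0) = 3 > 0 → local minimum

Critical points: x = -3 (local maximum); x = 0 (local minimum)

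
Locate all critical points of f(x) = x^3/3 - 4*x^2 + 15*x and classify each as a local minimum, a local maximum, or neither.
f'(x) = x^2 - 8*x + 15

Solve f'(x) = 0:
  Factor: x^2 - 8*x + 15 = (x - 5)*(x - 3) = 0.
  ⇒ x = 3, 5

f''(x) = 2*x - 8
Second-derivative test at each critical point:
  f''(3) = -2 < 0 → local maximum
  f''(5) = 2 > 0 → local minimum

Critical points: x = 3 (local maximum); x = 5 (local minimum)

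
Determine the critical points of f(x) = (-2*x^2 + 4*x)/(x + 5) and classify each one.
f'(x) = 2*(-x^2 - 10*x + 10)/(x^2 + 10*x + 25)

Solve f'(x) = 0:
  f'(x) = -2*(x^2 + 10*x - 10)/(x + 5)^2; the denominator is positive wherever f is defined, so f'(x) = 0 ⇔ -2*x^2 - 20*x + 20 = 0.
  Factor: -2*x^2 - 20*x + 20 = -2*(x^2 + 10*x - 10); x^2 + 10*x - 10 = 0 has no rational roots; quadratic formula: x = (-10 ± √140)/2.
  ⇒ x = -sqrt(35) - 5 ≈ -10.9161, -5 + sqrt(35) ≈ 0.9161

f''(x) = -140/(x^3 + 15*x^2 + 75*x + 125)
Second-derivative test at each critical point:
  f''(-10.9161) = 0.6761 > 0 → local minimum
  f''(0.9161) = -0.6761 < 0 → local maximum

Critical points: x = -sqrt(35) - 5 ≈ -10.9161 (local minimum); x = -5 + sqrt(35) ≈ 0.9161 (local maximum)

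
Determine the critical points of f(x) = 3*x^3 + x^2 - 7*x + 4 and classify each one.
f'(x) = 9*x^2 + 2*x - 7

Solve f'(x) = 0:
  Factor: 9*x^2 + 2*x - 7 = (x + 1)*(9*x - 7) = 0.
  ⇒ x = -1, 7/9

f''(x) = 18*x + 2
Second-derivative test at each critical point:
  f''(-1) = -16 < 0 → local maximum
  f''(7/9) = 16 > 0 → local minimum

Critical points: x = -1 (local maximum); x = 7/9 (local minimum)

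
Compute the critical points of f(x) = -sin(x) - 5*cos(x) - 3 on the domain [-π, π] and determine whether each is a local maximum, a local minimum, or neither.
f'(x) = 5*sin(x) - cos(x)

Solve f'(x) = 0 on [-π, π]:
  f'(x) = 0 ⇔ -cos(x) = -5*sin(x) ⇔ tan(x) = 1/5, i.e. x = arctan(1/5) + nπ; keep the solutions lying in [-π, π].
  ⇒ x = -pi + atan(1/5) ≈ -2.9442, atan(1/5) ≈ 0.1974

f''(x) = sin(x) + 5*cos(x)
Second-derivative test at each critical point:
  f''(-2.9442) = -5.0990 < 0 → local maximum
  f''(0.1974) = 5.0990 > 0 → local minimum

Critical points: x = -pi + atan(1/5) ≈ -2.9442 (local maximum); x = atan(1/5) ≈ 0.1974 (local minimum)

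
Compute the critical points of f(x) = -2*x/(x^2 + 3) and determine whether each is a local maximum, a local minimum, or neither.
f'(x) = 2*(x^2 - 3)/(x^2 + 3)^2

Solve f'(x) = 0:
  f'(x) = 2*(x^2 - 3)/(x^2 + 3)^2; the denominator is positive wherever f is defined, so f'(x) = 0 ⇔ 2*x^2 - 6 = 0.
  Factor: 2*x^2 - 6 = 2*(x^2 - 3); x^2 - 3 = 0 has no rational roots; quadratic formula: x = (0 ± √12)/2.
  ⇒ x = -sqrt(3) ≈ -1.7321, sqrt(3) ≈ 1.7321

f''(x) = 4*x*(9 - x^2)/(x^2 + 3)^3
Second-derivative test at each critical point:
  f''(-1.7321) = -0.1925 < 0 → local maximum
  f''(1.7321) = 0.1925 > 0 → local minimum

Critical points: x = -sqrt(3) ≈ -1.7321 (local maximum); x = sqrt(3) ≈ 1.7321 (local minimum)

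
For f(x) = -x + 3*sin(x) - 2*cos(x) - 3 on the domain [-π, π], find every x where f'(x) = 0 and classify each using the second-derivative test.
f'(x) = 2*sin(x) + 3*cos(x) - 1

Solve f'(x) = 0 on [-π, π]:
  f'(x) = 0 ⇔ 2*sin(x) + 3*cos(x) = 1. Write the left side as R·cos(x + φ) with R = √(3² + (-2)²) = sqrt(13), cos φ = 3*sqrt(13)/13, sin φ = -2*sqrt(13)/13; then cos(x + φ) = sqrt(13)/13. Solve for x and keep the solutions lying in [-π, π].
  ⇒ x = atan((2 - 6*sqrt(3))/(3 + 4*sqrt(3))) ≈ -0.7018, atan((2 + 6*sqrt(3))/(3 - 4*sqrt(3))) + pi ≈ 1.8778

f''(x) = -3*sin(x) + 2*cos(x)
Second-derivative test at each critical point:
  f''(-0.7018) = 3.4641 > 0 → local minimum
  f''(1.8778) = -3.4641 < 0 → local maximum

Critical points: x = atan((2 - 6*sqrt(3))/(3 + 4*sqrt(3))) ≈ -0.7018 (local minimum); x = atan((2 + 6*sqrt(3))/(3 - 4*sqrt(3))) + pi ≈ 1.8778 (local maximum)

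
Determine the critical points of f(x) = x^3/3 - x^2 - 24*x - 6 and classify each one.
f'(x) = x^2 - 2*x - 24

Solve f'(x) = 0:
  Factor: x^2 - 2*x - 24 = (x - 6)*(x + 4) = 0.
  ⇒ x = -4, 6

f''(x) = 2*x - 2
Second-derivative test at each critical point:
  f''(-4) = -10 < 0 → local maximum
  f''(6) = 10 > 0 → local minimum

Critical points: x = -4 (local maximum); x = 6 (local minimum)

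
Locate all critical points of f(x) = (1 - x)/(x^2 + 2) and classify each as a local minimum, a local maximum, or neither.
f'(x) = (-x^2 + 2*x*(x - 1) - 2)/(x^2 + 2)^2

Solve f'(x) = 0:
  f'(x) = (x^2 - 2*x - 2)/(x^2 + 2)^2; the denominator is positive wherever f is defined, so f'(x) = 0 ⇔ x^2 - 2*x - 2 = 0.
  x^2 - 2*x - 2 = 0 has no rational roots; quadratic formula: x = (2 ± √12)/2.
  ⇒ x = 1 - sqrt(3) ≈ -0.7321, 1 + sqrt(3) ≈ 2.7321

f''(x) = 2*(4*x^2*(1 - x) + (3*x - 1)*(x^2 + 2))/(x^2 + 2)^3
Second-derivative test at each critical point:
  f''(-0.7321) = -0.5387 < 0 → local maximum
  f''(2.7321) = 0.0387 > 0 → local minimum

Critical points: x = 1 - sqrt(3) ≈ -0.7321 (local maximum); x = 1 + sqrt(3) ≈ 2.7321 (local minimum)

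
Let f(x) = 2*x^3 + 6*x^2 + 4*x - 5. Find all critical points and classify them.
f'(x) = 6*x^2 + 12*x + 4

Solve f'(x) = 0:
  Factor: 6*x^2 + 12*x + 4 = 2*(3*x^2 + 6*x + 2); 3*x^2 + 6*x + 2 = 0 has no rational roots; quadratic formula: x = (-6 ± √12)/6.
  ⇒ x = -1 - sqrt(3)/3 ≈ -1.5774, -1 + sqrt(3)/3 ≈ -0.4226

f''(x) = 12*x + 12
Second-derivative test at each critical point:
  f''(-1.5774) = -6.9282 < 0 → local maximum
  f''(-0.4226) = 6.9282 > 0 → local minimum

Critical points: x = -1 - sqrt(3)/3 ≈ -1.5774 (local maximum); x = -1 + sqrt(3)/3 ≈ -0.4226 (local minimum)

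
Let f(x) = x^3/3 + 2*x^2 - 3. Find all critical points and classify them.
f'(x) = x*(x + 4)

Solve f'(x) = 0:
  Factor: x^2 + 4*x = x*(x + 4) = 0.
  ⇒ x = -4, 0

f''(x) = 2*x + 4
Second-derivative test at each critical point:
  f''(-4) = -4 < 0 → local maximum
  f''(0) = 4 > 0 → local minimum

Critical points: x = -4 (local maximum); x = 0 (local minimum)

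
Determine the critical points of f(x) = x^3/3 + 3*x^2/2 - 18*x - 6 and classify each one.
f'(x) = x^2 + 3*x - 18

Solve f'(x) = 0:
  Factor: x^2 + 3*x - 18 = (x - 3)*(x + 6) = 0.
  ⇒ x = -6, 3

f''(x) = 2*x + 3
Second-derivative test at each critical point:
  f''(-6) = -9 < 0 → local maximum
  f''(3) = 9 > 0 → local minimum

Critical points: x = -6 (local maximum); x = 3 (local minimum)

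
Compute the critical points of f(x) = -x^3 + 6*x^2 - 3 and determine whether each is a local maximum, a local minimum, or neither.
f'(x) = 3*x*(4 - x)

Solve f'(x) = 0:
  Factor: -3*x^2 + 12*x = -3*x*(x - 4) = 0.
  ⇒ x = 0, 4

f''(x) = 12 - 6*x
Second-derivative test at each critical point:
  f''(0) = 12 > 0 → local minimum
  f''(4) = -12 < 0 → local maximum

Critical points: x = 0 (local minimum); x = 4 (local maximum)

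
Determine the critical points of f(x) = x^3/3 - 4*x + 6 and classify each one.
f'(x) = x^2 - 4

Solve f'(x) = 0:
  Factor: x^2 - 4 = (x - 2)*(x + 2) = 0.
  ⇒ x = -2, 2

f''(x) = 2*x
Second-derivative test at each critical point:
  f''(-2) = -4 < 0 → local maximum
  f''(2) = 4 > 0 → local minimum

Critical points: x = -2 (local maximum); x = 2 (local minimum)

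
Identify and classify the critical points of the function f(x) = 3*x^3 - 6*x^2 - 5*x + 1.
f'(x) = 9*x^2 - 12*x - 5

Solve f'(x) = 0:
  Factor: 9*x^2 - 12*x - 5 = (3*x - 5)*(3*x + 1) = 0.
  ⇒ x = -1/3, 5/3

f''(x) = 18*x - 12
Second-derivative test at each critical point:
  f''(-1/3) = -18 < 0 → local maximum
  f''(5/3) = 18 > 0 → local minimum

Critical points: x = -1/3 (local maximum); x = 5/3 (local minimum)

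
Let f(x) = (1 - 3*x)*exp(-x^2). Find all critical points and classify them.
f'(x) = (2*x*(3*x - 1) - 3)*exp(-x^2)

Solve f'(x) = 0:
  f'(x) = (6*x^2 - 2*x - 3)·exp(-x^2) and exp(-x^2) > 0 for every x, so f'(x) = 0 ⇔ 6*x^2 - 2*x - 3 = 0.
  6*x^2 - 2*x - 3 = 0 has no rational roots; quadratic formula: x = (2 ± √76)/12.
  ⇒ x = 1/6 - sqrt(19)/6 ≈ -0.5598, 1/6 + sqrt(19)/6 ≈ 0.8931

f''(x) = 2*(2*x^2*(1 - 3*x) + 9*x - 1)*exp(-x^2)
Second-derivative test at each critical point:
  f''(-0.5598) = -6.3724 < 0 → local maximum
  f''(0.8931) = 3.9261 > 0 → local minimum

Critical points: x = 1/6 - sqrt(19)/6 ≈ -0.5598 (local maximum); x = 1/6 + sqrt(19)/6 ≈ 0.8931 (local minimum)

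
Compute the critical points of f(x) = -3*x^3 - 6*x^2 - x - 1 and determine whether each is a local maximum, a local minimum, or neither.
f'(x) = -9*x^2 - 12*x - 1

Solve f'(x) = 0:
  9*x^2 + 12*x + 1 = 0 has no rational roots; quadratic formula: x = (-12 ± √108)/18.
  ⇒ x = -2/3 - sqrt(3)/3 ≈ -1.2440, -2/3 + sqrt(3)/3 ≈ -0.0893

f''(x) = -18*x - 12
Second-derivative test at each critical point:
  f''(-1.2440) = 10.3923 > 0 → local minimum
  f''(-0.0893) = -10.3923 < 0 → local maximum

Critical points: x = -2/3 - sqrt(3)/3 ≈ -1.2440 (local minimum); x = -2/3 + sqrt(3)/3 ≈ -0.0893 (local maximum)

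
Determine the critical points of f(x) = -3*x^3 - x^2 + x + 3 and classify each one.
f'(x) = -9*x^2 - 2*x + 1

Solve f'(x) = 0:
  9*x^2 + 2*x - 1 = 0 has no rational roots; quadratic formula: x = (-2 ± √40)/18.
  ⇒ x = -sqrt(10)/9 - 1/9 ≈ -0.4625, -1/9 + sqrt(10)/9 ≈ 0.2403

f''(x) = -18*x - 2
Second-derivative test at each critical point:
  f''(-0.4625) = 6.3246 > 0 → local minimum
  f''(0.2403) = -6.3246 < 0 → local maximum

Critical points: x = -sqrt(10)/9 - 1/9 ≈ -0.4625 (local minimum); x = -1/9 + sqrt(10)/9 ≈ 0.2403 (local maximum)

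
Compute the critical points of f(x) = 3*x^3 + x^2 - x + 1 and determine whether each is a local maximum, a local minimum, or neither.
f'(x) = 9*x^2 + 2*x - 1

Solve f'(x) = 0:
  9*x^2 + 2*x - 1 = 0 has no rational roots; quadratic formula: x = (-2 ± √40)/18.
  ⇒ x = -sqrt(10)/9 - 1/9 ≈ -0.4625, -1/9 + sqrt(10)/9 ≈ 0.2403

f''(x) = 18*x + 2
Second-derivative test at each critical point:
  f''(-0.4625) = -6.3246 < 0 → local maximum
  f''(0.2403) = 6.3246 > 0 → local minimum

Critical points: x = -sqrt(10)/9 - 1/9 ≈ -0.4625 (local maximum); x = -1/9 + sqrt(10)/9 ≈ 0.2403 (local minimum)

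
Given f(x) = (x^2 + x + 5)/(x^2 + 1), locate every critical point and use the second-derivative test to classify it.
f'(x) = (-x^2 - 8*x + 1)/(x^4 + 2*x^2 + 1)

Solve f'(x) = 0:
  f'(x) = -(x^2 + 8*x - 1)/(x^2 + 1)^2; the denominator is positive wherever f is defined, so f'(x) = 0 ⇔ -x^2 - 8*x + 1 = 0.
  x^2 + 8*x - 1 = 0 has no rational roots; quadratic formula: x = (-8 ± √68)/2.
  ⇒ x = -sqrt(17) - 4 ≈ -8.1231, -4 + sqrt(17) ≈ 0.1231

f''(x) = 2*(x^3 + 12*x^2 - 3*x - 4)/(x^6 + 3*x^4 + 3*x^2 + 1)
Second-derivative test at each critical point:
  f''(-8.1231) = 0.0018 > 0 → local minimum
  f''(0.1231) = -8.0018 < 0 → local maximum

Critical points: x = -sqrt(17) - 4 ≈ -8.1231 (local minimum); x = -4 + sqrt(17) ≈ 0.1231 (local maximum)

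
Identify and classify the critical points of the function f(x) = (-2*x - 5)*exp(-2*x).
f'(x) = 4*(x + 2)*exp(-2*x)

Solve f'(x) = 0:
  f'(x) = (4*x + 8)·exp(-2*x) and exp(-2*x) > 0 for every x, so f'(x) = 0 ⇔ 4*x + 8 = 0.
  Factor: 4*x + 8 = 4*(x + 2) = 0.
  ⇒ x = -2

f''(x) = 4*(-2*x - 3)*exp(-2*x)
Second-derivative test at each critical point:
  f''(-2) = 218.3926 > 0 → local minimum

Critical points: x = -2 (local minimum)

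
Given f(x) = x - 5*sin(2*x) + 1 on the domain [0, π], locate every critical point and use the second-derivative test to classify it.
f'(x) = 1 - 10*cos(2*x)

Solve f'(x) = 0 on [0, π]:
  f'(x) = 0 ⇔ cos(2*x) = 1/10, i.e. 2*x = ±arccos(1/10) + 2nπ; keep the solutions lying in [0, π].
  ⇒ x = acos(1/10)/2 ≈ 0.7353, pi - acos(1/10)/2 ≈ 2.4063

f''(x) = 20*sin(2*x)
Second-derivative test at each critical point:
  f''(0.7353) = 19.8997 > 0 → local minimum
  f''(2.4063) = -19.8997 < 0 → local maximum

Critical points: x = acos(1/10)/2 ≈ 0.7353 (local minimum); x = pi - acos(1/10)/2 ≈ 2.4063 (local maximum)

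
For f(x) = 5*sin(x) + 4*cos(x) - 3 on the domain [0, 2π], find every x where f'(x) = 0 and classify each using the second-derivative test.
f'(x) = -4*sin(x) + 5*cos(x)

Solve f'(x) = 0 on [0, 2π]:
  f'(x) = 0 ⇔ 5*cos(x) = 4*sin(x) ⇔ tan(x) = 5/4, i.e. x = arctan(5/4) + nπ; keep the solutions lying in [0, 2π].
  ⇒ x = atan(5/4) ≈ 0.8961, atan(5/4) + pi ≈ 4.0376

f''(x) = -5*sin(x) - 4*cos(x)
Second-derivative test at each critical point:
  f''(0.8961) = -6.4031 < 0 → local maximum
  f''(4.0376) = 6.4031 > 0 → local minimum

Critical points: x = atan(5/4) ≈ 0.8961 (local maximum); x = atan(5/4) + pi ≈ 4.0376 (local minimum)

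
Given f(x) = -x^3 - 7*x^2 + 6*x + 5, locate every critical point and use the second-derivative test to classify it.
f'(x) = -3*x^2 - 14*x + 6

Solve f'(x) = 0:
  3*x^2 + 14*x - 6 = 0 has no rational roots; quadratic formula: x = (-14 ± √268)/6.
  ⇒ x = -sqrt(67)/3 - 7/3 ≈ -5.0618, -7/3 + sqrt(67)/3 ≈ 0.3951

f''(x) = -6*x - 14
Second-derivative test at each critical point:
  f''(-5.0618) = 16.3707 > 0 → local minimum
  f''(0.3951) = -16.3707 < 0 → local maximum

Critical points: x = -sqrt(67)/3 - 7/3 ≈ -5.0618 (local minimum); x = -7/3 + sqrt(67)/3 ≈ 0.3951 (local maximum)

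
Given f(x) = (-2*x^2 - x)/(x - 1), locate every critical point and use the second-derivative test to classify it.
f'(x) = (-2*x^2 + 4*x + 1)/(x^2 - 2*x + 1)

Solve f'(x) = 0:
  f'(x) = -(2*x^2 - 4*x - 1)/(x - 1)^2; the denominator is positive wherever f is defined, so f'(x) = 0 ⇔ -2*x^2 + 4*x + 1 = 0.
  2*x^2 - 4*x - 1 = 0 has no rational roots; quadratic formula: x = (4 ± √24)/4.
  ⇒ x = 1 - sqrt(6)/2 ≈ -0.2247, 1 + sqrt(6)/2 ≈ 2.2247

f''(x) = -6/(x^3 - 3*x^2 + 3*x - 1)
Second-derivative test at each critical point:
  f''(-0.2247) = 3.2660 > 0 → local minimum
  f''(2.2247) = -3.2660 < 0 → local maximum

Critical points: x = 1 - sqrt(6)/2 ≈ -0.2247 (local minimum); x = 1 + sqrt(6)/2 ≈ 2.2247 (local maximum)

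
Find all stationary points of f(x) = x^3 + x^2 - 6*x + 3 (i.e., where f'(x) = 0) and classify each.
f'(x) = 3*x^2 + 2*x - 6

Solve f'(x) = 0:
  3*x^2 + 2*x - 6 = 0 has no rational roots; quadratic formula: x = (-2 ± √76)/6.
  ⇒ x = -sqrt(19)/3 - 1/3 ≈ -1.7863, -1/3 + sqrt(19)/3 ≈ 1.1196

f''(x) = 6*x + 2
Second-derivative test at each critical point:
  f''(-1.7863) = -8.7178 < 0 → local maximum
  f''(1.1196) = 8.7178 > 0 → local minimum

Critical points: x = -sqrt(19)/3 - 1/3 ≈ -1.7863 (local maximum); x = -1/3 + sqrt(19)/3 ≈ 1.1196 (local minimum)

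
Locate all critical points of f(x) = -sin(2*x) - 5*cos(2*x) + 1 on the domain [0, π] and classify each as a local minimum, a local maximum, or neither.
f'(x) = 10*sin(2*x) - 2*cos(2*x)

Solve f'(x) = 0 on [0, π]:
  f'(x) = 0 ⇔ -cos(2*x) = -5*sin(2*x) ⇔ tan(2*x) = 1/5, i.e. 2*x = arctan(1/5) + nπ; keep the solutions lying in [0, π].
  ⇒ x = atan(1/5)/2 ≈ 0.0987, atan(1/5)/2 + pi/2 ≈ 1.6695

f''(x) = 4*sin(2*x) + 20*cos(2*x)
Second-derivative test at each critical point:
  f''(0.0987) = 20.3961 > 0 → local minimum
  f''(1.6695) = -20.3961 < 0 → local maximum

Critical points: x = atan(1/5)/2 ≈ 0.0987 (local minimum); x = atan(1/5)/2 + pi/2 ≈ 1.6695 (local maximum)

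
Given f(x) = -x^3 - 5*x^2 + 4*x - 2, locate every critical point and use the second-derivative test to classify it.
f'(x) = -3*x^2 - 10*x + 4

Solve f'(x) = 0:
  3*x^2 + 10*x - 4 = 0 has no rational roots; quadratic formula: x = (-10 ± √148)/6.
  ⇒ x = -sqrt(37)/3 - 5/3 ≈ -3.6943, -5/3 + sqrt(37)/3 ≈ 0.3609

f''(x) = -6*x - 10
Second-derivative test at each critical point:
  f''(-3.6943) = 12.1655 > 0 → local minimum
  f''(0.3609) = -12.1655 < 0 → local maximum

Critical points: x = -sqrt(37)/3 - 5/3 ≈ -3.6943 (local minimum); x = -5/3 + sqrt(37)/3 ≈ 0.3609 (local maximum)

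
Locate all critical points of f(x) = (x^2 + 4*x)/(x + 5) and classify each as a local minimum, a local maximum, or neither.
f'(x) = (x^2 + 10*x + 20)/(x^2 + 10*x + 25)

Solve f'(x) = 0:
  f'(x) = (x^2 + 10*x + 20)/(x + 5)^2; the denominator is positive wherever f is defined, so f'(x) = 0 ⇔ x^2 + 10*x + 20 = 0.
  x^2 + 10*x + 20 = 0 has no rational roots; quadratic formula: x = (-10 ± √20)/2.
  ⇒ x = -5 - sqrt(5) ≈ -7.2361, -5 + sqrt(5) ≈ -2.7639

f''(x) = 10/(x^3 + 15*x^2 + 75*x + 125)
Second-derivative test at each critical point:
  f''(-7.2361) = -0.8944 < 0 → local maximum
  f''(-2.7639) = 0.8944 > 0 → local minimum

Critical points: x = -5 - sqrt(5) ≈ -7.2361 (local maximum); x = -5 + sqrt(5) ≈ -2.7639 (local minimum)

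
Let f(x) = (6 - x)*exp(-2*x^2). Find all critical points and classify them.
f'(x) = (4*x*(x - 6) - 1)*exp(-2*x^2)

Solve f'(x) = 0:
  f'(x) = (4*x^2 - 24*x - 1)·exp(-2*x^2) and exp(-2*x^2) > 0 for every x, so f'(x) = 0 ⇔ 4*x^2 - 24*x - 1 = 0.
  4*x^2 - 24*x - 1 = 0 has no rational roots; quadratic formula: x = (24 ± √592)/8.
  ⇒ x = 3 - sqrt(37)/2 ≈ -0.0414, 3 + sqrt(37)/2 ≈ 6.0414

f''(x) = 4*(4*x^2*(6 - x) + 3*x - 6)*exp(-2*x^2)
Second-derivative test at each critical point:
  f''(-0.0414) = -24.2479 < 0 → local maximum
  f''(6.0414) = 4.832e-31 > 0 → local minimum

Critical points: x = 3 - sqrt(37)/2 ≈ -0.0414 (local maximum); x = 3 + sqrt(37)/2 ≈ 6.0414 (local minimum)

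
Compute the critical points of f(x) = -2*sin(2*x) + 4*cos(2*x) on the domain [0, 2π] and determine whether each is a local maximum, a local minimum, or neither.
f'(x) = -8*sin(2*x) - 4*cos(2*x)

Solve f'(x) = 0 on [0, 2π]:
  f'(x) = 0 ⇔ -2*cos(2*x) = 4*sin(2*x) ⇔ tan(2*x) = -1/2, i.e. 2*x = arctan(-1/2) + nπ; keep the solutions lying in [0, 2π].
  ⇒ x = -atan(1/2)/2 + pi/2 ≈ 1.3390, pi - atan(1/2)/2 ≈ 2.9098, -atan(1/2)/2 + 3*pi/2 ≈ 4.4806, -atan(1/2)/2 + 2*pi ≈ 6.0514

f''(x) = 8*sin(2*x) - 16*cos(2*x)
Second-derivative test at each critical point:
  f''(1.3390) = 17.8885 > 0 → local minimum
  f''(2.9098) = -17.8885 < 0 → local maximum
  f''(4.4806) = 17.8885 > 0 → local minimum
  f''(6.0514) = -17.8885 < 0 → local maximum

Critical points: x = -atan(1/2)/2 + pi/2 ≈ 1.3390 (local minimum); x = pi - atan(1/2)/2 ≈ 2.9098 (local maximum); x = -atan(1/2)/2 + 3*pi/2 ≈ 4.4806 (local minimum); x = -atan(1/2)/2 + 2*pi ≈ 6.0514 (local maximum)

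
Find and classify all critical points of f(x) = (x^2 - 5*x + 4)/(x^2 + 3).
f'(x) = (5*x^2 - 2*x - 15)/(x^4 + 6*x^2 + 9)

Solve f'(x) = 0:
  f'(x) = (5*x^2 - 2*x - 15)/(x^2 + 3)^2; the denominator is positive wherever f is defined, so f'(x) = 0 ⇔ 5*x^2 - 2*x - 15 = 0.
  5*x^2 - 2*x - 15 = 0 has no rational roots; quadratic formula: x = (2 ± √304)/10.
  ⇒ x = 1/5 - 2*sqrt(19)/5 ≈ -1.5436, 1/5 + 2*sqrt(19)/5 ≈ 1.9436

f''(x) = 2*(-5*x^3 + 3*x^2 + 45*x - 3)/(x^6 + 9*x^4 + 27*x^2 + 27)
Second-derivative test at each critical point:
  f''(-1.5436) = -0.6018 < 0 → local maximum
  f''(1.9436) = 0.3796 > 0 → local minimum

Critical points: x = 1/5 - 2*sqrt(19)/5 ≈ -1.5436 (local maximum); x = 1/5 + 2*sqrt(19)/5 ≈ 1.9436 (local minimum)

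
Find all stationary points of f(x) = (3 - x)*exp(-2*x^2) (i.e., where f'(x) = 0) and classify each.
f'(x) = (4*x*(x - 3) - 1)*exp(-2*x^2)

Solve f'(x) = 0:
  f'(x) = (4*x^2 - 12*x - 1)·exp(-2*x^2) and exp(-2*x^2) > 0 for every x, so f'(x) = 0 ⇔ 4*x^2 - 12*x - 1 = 0.
  4*x^2 - 12*x - 1 = 0 has no rational roots; quadratic formula: x = (12 ± √160)/8.
  ⇒ x = 3/2 - sqrt(10)/2 ≈ -0.0811, 3/2 + sqrt(10)/2 ≈ 3.0811

f''(x) = 4*(4*x^2*(3 - x) + 3*x - 3)*exp(-2*x^2)
Second-derivative test at each critical point:
  f''(-0.0811) = -12.4837 < 0 → local maximum
  f''(3.0811) = 7.181e-08 > 0 → local minimum

Critical points: x = 3/2 - sqrt(10)/2 ≈ -0.0811 (local maximum); x = 3/2 + sqrt(10)/2 ≈ 3.0811 (local minimum)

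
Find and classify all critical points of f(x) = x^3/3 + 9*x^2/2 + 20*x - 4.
f'(x) = x^2 + 9*x + 20

Solve f'(x) = 0:
  Factor: x^2 + 9*x + 20 = (x + 4)*(x + 5) = 0.
  ⇒ x = -5, -4

f''(x) = 2*x + 9
Second-derivative test at each critical point:
  f''(-5) = -1 < 0 → local maximum
  f''(-4) = 1 > 0 → local minimum

Critical points: x = -5 (local maximum); x = -4 (local minimum)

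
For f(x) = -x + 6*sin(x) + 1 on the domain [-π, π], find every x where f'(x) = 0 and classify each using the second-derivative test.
f'(x) = 6*cos(x) - 1

Solve f'(x) = 0 on [-π, π]:
  f'(x) = 0 ⇔ cos(x) = 1/6, i.e. x = ±arccos(1/6) + 2nπ; keep the solutions lying in [-π, π].
  ⇒ x = -acos(1/6) ≈ -1.4033, acos(1/6) ≈ 1.4033

f''(x) = -6*sin(x)
Second-derivative test at each critical point:
  f''(-1.4033) = 5.9161 > 0 → local minimum
  f''(1.4033) = -5.9161 < 0 → local maximum

Critical points: x = -acos(1/6) ≈ -1.4033 (local minimum); x = acos(1/6) ≈ 1.4033 (local maximum)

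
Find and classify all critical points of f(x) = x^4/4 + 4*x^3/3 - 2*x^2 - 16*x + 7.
f'(x) = x^3 + 4*x^2 - 4*x - 16

Solve f'(x) = 0:
  Factor: x^3 + 4*x^2 - 4*x - 16 = (x - 2)*(x + 2)*(x + 4) = 0.
  ⇒ x = -4, -2, 2

f''(x) = 3*x^2 + 8*x - 4
Second-derivative test at each critical point:
  f''(-4) = 12 > 0 → local minimum
  f''(-2) = -8 < 0 → local maximum
  f''(2) = 24 > 0 → local minimum

Critical points: x = -4 (local minimum); x = -2 (local maximum); x = 2 (local minimum)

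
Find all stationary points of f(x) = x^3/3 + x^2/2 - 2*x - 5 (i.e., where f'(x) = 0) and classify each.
f'(x) = x^2 + x - 2

Solve f'(x) = 0:
  Factor: x^2 + x - 2 = (x - 1)*(x + 2) = 0.
  ⇒ x = -2, 1

f''(x) = 2*x + 1
Second-derivative test at each critical point:
  f''(-2) = -3 < 0 → local maximum
  f''(1) = 3 > 0 → local minimum

Critical points: x = -2 (local maximum); x = 1 (local minimum)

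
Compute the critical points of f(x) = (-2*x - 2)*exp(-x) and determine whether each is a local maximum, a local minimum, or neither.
f'(x) = 2*x*exp(-x)

Solve f'(x) = 0:
  f'(x) = (2*x)·exp(-x) and exp(-x) > 0 for every x, so f'(x) = 0 ⇔ 2*x = 0.
  2*x = 0.
  ⇒ x = 0

f''(x) = 2*(1 - x)*exp(-x)
Second-derivative test at each critical point:
  f''(0) = 2 > 0 → local minimum

Critical points: x = 0 (local minimum)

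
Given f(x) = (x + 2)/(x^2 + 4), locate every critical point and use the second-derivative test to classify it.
f'(x) = (x^2 - 2*x*(x + 2) + 4)/(x^2 + 4)^2

Solve f'(x) = 0:
  f'(x) = -(x^2 + 4*x - 4)/(x^2 + 4)^2; the denominator is positive wherever f is defined, so f'(x) = 0 ⇔ -x^2 - 4*x + 4 = 0.
  x^2 + 4*x - 4 = 0 has no rational roots; quadratic formula: x = (-4 ± √32)/2.
  ⇒ x = -2*sqrt(2) - 2 ≈ -4.8284, -2 + 2*sqrt(2) ≈ 0.8284

f''(x) = 2*(4*x^2*(x + 2) - (3*x + 2)*(x^2 + 4))/(x^2 + 4)^3
Second-derivative test at each critical point:
  f''(-4.8284) = 0.0076 > 0 → local minimum
  f''(0.8284) = -0.2576 < 0 → local maximum

Critical points: x = -2*sqrt(2) - 2 ≈ -4.8284 (local minimum); x = -2 + 2*sqrt(2) ≈ 0.8284 (local maximum)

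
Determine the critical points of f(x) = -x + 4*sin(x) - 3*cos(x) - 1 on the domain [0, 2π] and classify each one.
f'(x) = 3*sin(x) + 4*cos(x) - 1

Solve f'(x) = 0 on [0, 2π]:
  f'(x) = 0 ⇔ 3*sin(x) + 4*cos(x) = 1. Write the left side as R·cos(x + φ) with R = √(4² + (-3)²) = 5, cos φ = 4/5, sin φ = -3/5; then cos(x + φ) = 1/5. Solve for x and keep the solutions lying in [0, 2π].
  ⇒ x = atan((3 + 8*sqrt(6))/(4 - 6*sqrt(6))) + pi ≈ 2.0129, atan((3 - 8*sqrt(6))/(4 + 6*sqrt(6))) + 2*pi ≈ 5.5572

f''(x) = -4*sin(x) + 3*cos(x)
Second-derivative test at each critical point:
  f''(2.0129) = -4.8990 < 0 → local maximum
  f''(5.5572) = 4.8990 > 0 → local minimum

Critical points: x = atan((3 + 8*sqrt(6))/(4 - 6*sqrt(6))) + pi ≈ 2.0129 (local maximum); x = atan((3 - 8*sqrt(6))/(4 + 6*sqrt(6))) + 2*pi ≈ 5.5572 (local minimum)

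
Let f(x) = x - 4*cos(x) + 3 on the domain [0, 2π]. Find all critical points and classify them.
f'(x) = 4*sin(x) + 1

Solve f'(x) = 0 on [0, 2π]:
  f'(x) = 0 ⇔ sin(x) = -1/4, i.e. x = arcsin(-1/4) + 2nπ or x = π − arcsin(-1/4) + 2nπ; keep the solutions lying in [0, 2π].
  ⇒ x = asin(1/4) + pi ≈ 3.3943, -asin(1/4) + 2*pi ≈ 6.0305

f''(x) = 4*cos(x)
Second-derivative test at each critical point:
  f''(3.3943) = -3.8730 < 0 → local maximum
  f''(6.0305) = 3.8730 > 0 → local minimum

Critical points: x = asin(1/4) + pi ≈ 3.3943 (local maximum); x = -asin(1/4) + 2*pi ≈ 6.0305 (local minimum)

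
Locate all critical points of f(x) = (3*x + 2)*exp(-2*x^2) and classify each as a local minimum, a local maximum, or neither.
f'(x) = (-4*x*(3*x + 2) + 3)*exp(-2*x^2)

Solve f'(x) = 0:
  f'(x) = (-12*x^2 - 8*x + 3)·exp(-2*x^2) and exp(-2*x^2) > 0 for every x, so f'(x) = 0 ⇔ -12*x^2 - 8*x + 3 = 0.
  12*x^2 + 8*x - 3 = 0 has no rational roots; quadratic formula: x = (-8 ± √208)/24.
  ⇒ x = -sqrt(13)/6 - 1/3 ≈ -0.9343, -1/3 + sqrt(13)/6 ≈ 0.2676

f''(x) = 4*(4*x^2*(3*x + 2) - 9*x - 2)*exp(-2*x^2)
Second-derivative test at each critical point:
  f''(-0.9343) = 2.5171 > 0 → local minimum
  f''(0.2676) = -12.4979 < 0 → local maximum

Critical points: x = -sqrt(13)/6 - 1/3 ≈ -0.9343 (local minimum); x = -1/3 + sqrt(13)/6 ≈ 0.2676 (local maximum)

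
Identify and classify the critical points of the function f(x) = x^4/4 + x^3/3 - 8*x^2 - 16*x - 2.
f'(x) = x^3 + x^2 - 16*x - 16

Solve f'(x) = 0:
  Factor: x^3 + x^2 - 16*x - 16 = (x - 4)*(x + 1)*(x + 4) = 0.
  ⇒ x = -4, -1, 4

f''(x) = 3*x^2 + 2*x - 16
Second-derivative test at each critical point:
  f''(-4) = 24 > 0 → local minimum
  f''(-1) = -15 < 0 → local maximum
  f''(4) = 40 > 0 → local minimum

Critical points: x = -4 (local minimum); x = -1 (local maximum); x = 4 (local minimum)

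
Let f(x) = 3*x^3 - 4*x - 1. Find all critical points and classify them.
f'(x) = 9*x^2 - 4

Solve f'(x) = 0:
  Factor: 9*x^2 - 4 = (3*x - 2)*(3*x + 2) = 0.
  ⇒ x = -2/3, 2/3

f''(x) = 18*x
Second-derivative test at each critical point:
  f''(-2/3) = -12 < 0 → local maximum
  f''(2/3) = 12 > 0 → local minimum

Critical points: x = -2/3 (local maximum); x = 2/3 (local minimum)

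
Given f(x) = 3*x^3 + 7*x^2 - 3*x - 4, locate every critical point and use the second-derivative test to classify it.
f'(x) = 9*x^2 + 14*x - 3

Solve f'(x) = 0:
  9*x^2 + 14*x - 3 = 0 has no rational roots; quadratic formula: x = (-14 ± √304)/18.
  ⇒ x = -2*sqrt(19)/9 - 7/9 ≈ -1.7464, -7/9 + 2*sqrt(19)/9 ≈ 0.1909

f''(x) = 18*x + 14
Second-derivative test at each critical point:
  f''(-1.7464) = -17.4356 < 0 → local maximum
  f''(0.1909) = 17.4356 > 0 → local minimum

Critical points: x = -2*sqrt(19)/9 - 7/9 ≈ -1.7464 (local maximum); x = -7/9 + 2*sqrt(19)/9 ≈ 0.1909 (local minimum)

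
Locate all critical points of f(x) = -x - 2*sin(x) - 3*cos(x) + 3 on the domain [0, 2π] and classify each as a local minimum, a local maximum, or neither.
f'(x) = 3*sin(x) - 2*cos(x) - 1

Solve f'(x) = 0 on [0, 2π]:
  f'(x) = 0 ⇔ 3*sin(x) - 2*cos(x) = 1. Write the left side as R·cos(x + φ) with R = √((-2)² + (-3)²) = sqrt(13), cos φ = -2*sqrt(13)/13, sin φ = -3*sqrt(13)/13; then cos(x + φ) = sqrt(13)/13. Solve for x and keep the solutions lying in [0, 2π].
  ⇒ x = atan((3 + 4*sqrt(3))/(-2 + 6*sqrt(3))) ≈ 0.8690, atan((3 - 4*sqrt(3))/(-6*sqrt(3) - 2)) + pi ≈ 3.4486

f''(x) = 2*sin(x) + 3*cos(x)
Second-derivative test at each critical point:
  f''(0.8690) = 3.4641 > 0 → local minimum
  f''(3.4486) = -3.4641 < 0 → local maximum

Critical points: x = atan((3 + 4*sqrt(3))/(-2 + 6*sqrt(3))) ≈ 0.8690 (local minimum); x = atan((3 - 4*sqrt(3))/(-6*sqrt(3) - 2)) + pi ≈ 3.4486 (local maximum)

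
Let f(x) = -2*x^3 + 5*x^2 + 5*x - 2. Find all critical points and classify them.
f'(x) = -6*x^2 + 10*x + 5

Solve f'(x) = 0:
  6*x^2 - 10*x - 5 = 0 has no rational roots; quadratic formula: x = (10 ± √220)/12.
  ⇒ x = 5/6 - sqrt(55)/6 ≈ -0.4027, 5/6 + sqrt(55)/6 ≈ 2.0694

f''(x) = 10 - 12*x
Second-derivative test at each critical point:
  f''(-0.4027) = 14.8324 > 0 → local minimum
  f''(2.0694) = -14.8324 < 0 → local maximum

Critical points: x = 5/6 - sqrt(55)/6 ≈ -0.4027 (local minimum); x = 5/6 + sqrt(55)/6 ≈ 2.0694 (local maximum)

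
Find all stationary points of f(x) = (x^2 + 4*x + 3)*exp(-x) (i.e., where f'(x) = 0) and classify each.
f'(x) = (-x^2 - 2*x + 1)*exp(-x)

Solve f'(x) = 0:
  f'(x) = (-x^2 - 2*x + 1)·exp(-x) and exp(-x) > 0 for every x, so f'(x) = 0 ⇔ -x^2 - 2*x + 1 = 0.
  x^2 + 2*x - 1 = 0 has no rational roots; quadratic formula: x = (-2 ± √8)/2.
  ⇒ x = -sqrt(2) - 1 ≈ -2.4142, -1 + sqrt(2) ≈ 0.4142

f''(x) = (x^2 - 3)*exp(-x)
Second-derivative test at each critical point:
  f''(-2.4142) = 31.6246 > 0 → local minimum
  f''(0.4142) = -1.8692 < 0 → local maximum

Critical points: x = -sqrt(2) - 1 ≈ -2.4142 (local minimum); x = -1 + sqrt(2) ≈ 0.4142 (local maximum)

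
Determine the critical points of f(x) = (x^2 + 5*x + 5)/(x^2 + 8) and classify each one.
f'(x) = (-5*x^2 + 6*x + 40)/(x^4 + 16*x^2 + 64)

Solve f'(x) = 0:
  f'(x) = -(5*x^2 - 6*x - 40)/(x^2 + 8)^2; the denominator is positive wherever f is defined, so f'(x) = 0 ⇔ -5*x^2 + 6*x + 40 = 0.
  5*x^2 - 6*x - 40 = 0 has no rational roots; quadratic formula: x = (6 ± √836)/10.
  ⇒ x = 3/5 - sqrt(209)/5 ≈ -2.2914, 3/5 + sqrt(209)/5 ≈ 3.4914

f''(x) = 2*(5*x^3 - 9*x^2 - 120*x + 24)/(x^6 + 24*x^4 + 192*x^2 + 512)
Second-derivative test at each critical point:
  f''(-2.2914) = 0.1647 > 0 → local minimum
  f''(3.4914) = -0.0709 < 0 → local maximum

Critical points: x = 3/5 - sqrt(209)/5 ≈ -2.2914 (local minimum); x = 3/5 + sqrt(209)/5 ≈ 3.4914 (local maximum)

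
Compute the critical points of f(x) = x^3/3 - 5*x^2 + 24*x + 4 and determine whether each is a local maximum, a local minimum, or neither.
f'(x) = x^2 - 10*x + 24

Solve f'(x) = 0:
  Factor: x^2 - 10*x + 24 = (x - 6)*(x - 4) = 0.
  ⇒ x = 4, 6

f''(x) = 2*x - 10
Second-derivative test at each critical point:
  f''(4) = -2 < 0 → local maximum
  f''(6) = 2 > 0 → local minimum

Critical points: x = 4 (local maximum); x = 6 (local minimum)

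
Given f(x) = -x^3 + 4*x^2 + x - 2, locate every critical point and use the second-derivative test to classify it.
f'(x) = -3*x^2 + 8*x + 1

Solve f'(x) = 0:
  3*x^2 - 8*x - 1 = 0 has no rational roots; quadratic formula: x = (8 ± √76)/6.
  ⇒ x = 4/3 - sqrt(19)/3 ≈ -0.1196, 4/3 + sqrt(19)/3 ≈ 2.7863

f''(x) = 8 - 6*x
Second-derivative test at each critical point:
  f''(-0.1196) = 8.7178 > 0 → local minimum
  f''(2.7863) = -8.7178 < 0 → local maximum

Critical points: x = 4/3 - sqrt(19)/3 ≈ -0.1196 (local minimum); x = 4/3 + sqrt(19)/3 ≈ 2.7863 (local maximum)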